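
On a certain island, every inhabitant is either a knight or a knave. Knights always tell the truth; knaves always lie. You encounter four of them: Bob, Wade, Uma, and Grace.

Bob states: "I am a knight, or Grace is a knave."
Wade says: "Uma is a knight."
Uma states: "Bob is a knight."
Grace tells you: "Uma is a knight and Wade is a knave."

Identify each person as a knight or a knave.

Bob: knight, Wade: knight, Uma: knight, Grace: knave

Consider Bob. Suppose Bob is a knave.
Then no assignment of the remaining roles makes every statement match its speaker's type — contradiction.
So Bob is a knight.
With that fixed, Uma's statement is true, so Uma is a knight.
With that fixed, Wade's statement is true, so Wade is a knight.
With that fixed, Grace's statement is false, so Grace is a knave.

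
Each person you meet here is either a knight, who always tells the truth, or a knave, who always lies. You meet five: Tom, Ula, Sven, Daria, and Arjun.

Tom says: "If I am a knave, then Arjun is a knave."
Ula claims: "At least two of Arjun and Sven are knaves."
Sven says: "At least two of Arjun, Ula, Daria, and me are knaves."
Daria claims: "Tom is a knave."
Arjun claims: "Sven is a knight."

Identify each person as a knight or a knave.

Tom: knight, Ula: knave, Sven: knight, Daria: knave, Arjun: knight

Consider Tom. Suppose Tom is a knave.
Then no assignment of the remaining roles makes every statement match its speaker's type — contradiction.
So Tom is a knight.
With that fixed, Daria's statement is false, so Daria is a knave.
Consider Ula. Suppose Ula is a knight.
Then no assignment of the remaining roles makes every statement match its speaker's type — contradiction.
So Ula is a knave.
With that fixed, Sven's statement is true, so Sven is a knight.
With that fixed, Arjun's statement is true, so Arjun is a knight.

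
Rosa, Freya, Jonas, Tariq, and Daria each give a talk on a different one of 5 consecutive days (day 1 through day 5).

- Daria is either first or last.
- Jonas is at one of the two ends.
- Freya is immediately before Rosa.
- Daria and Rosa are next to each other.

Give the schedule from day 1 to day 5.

Jonas, Tariq, Freya, Rosa, Daria

From clue 1: Daria is in {1,5}.
From clues 1–2: Jonas is in {1,5}.
From clues 1–3: Rosa is in {3,4}.
From clues 1–4: Jonas → day 1, Tariq → day 2, Freya → day 3, Rosa → day 4, Daria → day 5.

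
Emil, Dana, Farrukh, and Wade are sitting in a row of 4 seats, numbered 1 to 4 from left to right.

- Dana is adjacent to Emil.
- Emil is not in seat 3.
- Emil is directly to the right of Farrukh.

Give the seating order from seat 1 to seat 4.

From clues 1–2: Emil is in {1,2,4}.
From clues 1–3: Farrukh → seat 1, Emil → seat 2, Dana → seat 3, Wade → seat 4.

Farrukh, Emil, Dana, Wade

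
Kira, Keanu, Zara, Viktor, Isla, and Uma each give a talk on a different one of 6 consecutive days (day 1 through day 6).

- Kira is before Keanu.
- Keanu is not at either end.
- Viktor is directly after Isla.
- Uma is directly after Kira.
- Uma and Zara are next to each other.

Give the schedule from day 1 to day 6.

From clue 1: Kira is in {1,2,3,4,5}.
From clues 1–2: Kira is in {1,2,3,4}.
From clues 1–4: Kira is in {1,2,3}.
From clues 1–5: Kira → day 1, Uma → day 2, Zara → day 3, Keanu → day 4, Isla → day 5, Viktor → day 6.

Kira, Uma, Zara, Keanu, Isla, Viktor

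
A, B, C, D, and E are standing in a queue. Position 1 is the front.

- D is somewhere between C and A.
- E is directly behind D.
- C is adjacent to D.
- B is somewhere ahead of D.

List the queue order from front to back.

B, C, D, E, A

From clue 1: D is in {2,3,4}.
From clues 1–2: D is in {2,3}.
From clues 1–3: A is in {4,5}.
From clues 1–4: B → position 1, C → position 2, D → position 3, E → position 4, A → position 5.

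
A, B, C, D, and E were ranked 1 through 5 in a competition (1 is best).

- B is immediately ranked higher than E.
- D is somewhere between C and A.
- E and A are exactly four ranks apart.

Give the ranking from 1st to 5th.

From clue 1: B is in {1,2,3,4}.
From clues 1–2: D is in {2,4}.
From clues 1–3: A → rank 1, D → rank 2, C → rank 3, B → rank 4, E → rank 5.

A, D, C, B, E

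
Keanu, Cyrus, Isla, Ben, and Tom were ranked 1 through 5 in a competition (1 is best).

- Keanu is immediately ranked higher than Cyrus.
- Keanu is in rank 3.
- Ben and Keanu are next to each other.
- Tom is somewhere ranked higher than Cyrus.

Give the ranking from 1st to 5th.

From clue 1: Keanu is in {1,2,3,4}.
From clues 1–2: Keanu → rank 3, Cyrus → rank 4.
From clues 1–3: Ben → rank 2.
From clues 1–4: Tom → rank 1, Isla → rank 5.

Tom, Ben, Keanu, Cyrus, Isla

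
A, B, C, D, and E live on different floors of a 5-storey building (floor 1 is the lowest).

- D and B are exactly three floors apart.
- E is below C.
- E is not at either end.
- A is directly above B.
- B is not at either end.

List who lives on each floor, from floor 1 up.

D, E, C, B, A

From clue 1: B is in {1,2,4,5}.
From clues 1–2: C is in {3,4,5}.
From clues 1–3: E is in {2,3}.
From clues 1–4: A is in {2,5}.
From clues 1–5: D → floor 1, E → floor 2, C → floor 3, B → floor 4, A → floor 5.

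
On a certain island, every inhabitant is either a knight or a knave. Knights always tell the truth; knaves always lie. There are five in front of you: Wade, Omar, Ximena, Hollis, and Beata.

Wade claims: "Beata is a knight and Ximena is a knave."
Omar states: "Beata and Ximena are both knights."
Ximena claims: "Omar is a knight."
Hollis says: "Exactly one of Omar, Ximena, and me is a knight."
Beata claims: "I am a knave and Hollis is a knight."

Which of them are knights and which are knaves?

Consider Wade. Suppose Wade is a knight.
Then no assignment of the remaining roles makes every statement match its speaker's type — contradiction.
So Wade is a knave.
Consider Omar. Suppose Omar is a knight.
Then no assignment of the remaining roles makes every statement match its speaker's type — contradiction.
So Omar is a knave.
With that fixed, Ximena's statement is false, so Ximena is a knave.
Consider Hollis. Suppose Hollis is a knight.
Then whichever role Beata has, Beata's statement has the wrong truth value — contradiction.
So Hollis is a knave.
With that fixed, Beata's statement is false, so Beata is a knave.

Wade: knave, Omar: knave, Ximena: knave, Hollis: knave, Beata: knave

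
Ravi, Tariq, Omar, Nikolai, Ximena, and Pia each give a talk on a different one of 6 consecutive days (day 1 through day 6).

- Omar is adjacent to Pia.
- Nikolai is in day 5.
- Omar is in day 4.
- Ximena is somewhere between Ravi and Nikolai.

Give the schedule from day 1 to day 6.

Ravi, Ximena, Pia, Omar, Nikolai, Tariq

From clues 1–2: Nikolai → day 5.
From clues 1–3: Pia → day 3, Omar → day 4.
From clues 1–4: Ravi → day 1, Ximena → day 2, Tariq → day 6.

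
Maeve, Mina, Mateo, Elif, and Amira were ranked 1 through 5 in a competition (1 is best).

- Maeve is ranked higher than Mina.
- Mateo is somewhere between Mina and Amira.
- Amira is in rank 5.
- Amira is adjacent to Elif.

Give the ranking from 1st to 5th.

From clue 1: Maeve is in {1,2,3,4}.
From clues 1–2: Mateo is in {2,3,4}.
From clues 1–3: Amira → rank 5.
From clues 1–4: Maeve → rank 1, Mina → rank 2, Mateo → rank 3, Elif → rank 4.

Maeve, Mina, Mateo, Elif, Amira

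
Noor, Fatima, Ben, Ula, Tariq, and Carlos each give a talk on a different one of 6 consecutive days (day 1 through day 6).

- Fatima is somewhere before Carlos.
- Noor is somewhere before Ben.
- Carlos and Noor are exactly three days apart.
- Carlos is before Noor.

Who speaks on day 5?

With clues 1–4, Ben, Carlos, Fatima, Tariq, and Ula are ruled out for day 5.
So day 5 is Noor.

Noor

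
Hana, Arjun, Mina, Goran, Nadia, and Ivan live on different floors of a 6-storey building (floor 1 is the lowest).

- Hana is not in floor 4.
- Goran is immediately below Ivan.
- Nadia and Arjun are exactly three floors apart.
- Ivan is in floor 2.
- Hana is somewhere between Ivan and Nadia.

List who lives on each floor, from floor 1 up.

From clue 1: Hana is in {1,2,3,5,6}.
From clues 1–4: Goran → floor 1, Ivan → floor 2, Mina → floor 4, Hana → floor 5.
From clues 1–5: Arjun → floor 3, Nadia → floor 6.

Goran, Ivan, Arjun, Mina, Hana, Nadia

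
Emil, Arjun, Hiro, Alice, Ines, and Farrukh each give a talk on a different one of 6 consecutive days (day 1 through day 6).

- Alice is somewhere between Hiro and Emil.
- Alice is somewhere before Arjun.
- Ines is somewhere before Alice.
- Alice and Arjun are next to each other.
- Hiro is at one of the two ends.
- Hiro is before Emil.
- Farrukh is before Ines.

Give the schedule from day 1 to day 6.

Hiro, Farrukh, Ines, Alice, Arjun, Emil

From clue 1: Alice is in {2,3,4,5}.
From clues 1–2: Alice is in {2,3,4}.
From clues 1–3: Alice is in {3,4}.
From clues 1–4: Arjun is in {4,5}.
From clues 1–6: Hiro → day 1.
From clues 1–7: Farrukh → day 2, Ines → day 3, Alice → day 4, Arjun → day 5, Emil → day 6.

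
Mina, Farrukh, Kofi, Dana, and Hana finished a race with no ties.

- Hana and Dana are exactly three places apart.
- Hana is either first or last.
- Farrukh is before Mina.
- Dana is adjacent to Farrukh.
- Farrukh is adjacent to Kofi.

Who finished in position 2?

With clues 1–2, Hana is ruled out for place 2.
With clues 1–3, Mina is ruled out for place 2.
With clues 1–4, Farrukh is ruled out for place 2.
With clues 1–5, Dana is ruled out for place 2.
So place 2 is Kofi.

Kofi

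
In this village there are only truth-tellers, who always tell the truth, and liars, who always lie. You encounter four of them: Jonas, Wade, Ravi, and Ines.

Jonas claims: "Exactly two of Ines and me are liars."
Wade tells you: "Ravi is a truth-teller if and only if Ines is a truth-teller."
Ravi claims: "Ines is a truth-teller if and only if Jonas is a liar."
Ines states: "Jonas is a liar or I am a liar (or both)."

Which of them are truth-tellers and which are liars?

Consider Jonas. Suppose Jonas is a truth-teller.
Then Jonas's own statement would have to be true, but it can't be — contradiction.
So Jonas is a liar.
With that fixed, Ines's statement is true, so Ines is a truth-teller.
With that fixed, Ravi's statement is true, so Ravi is a truth-teller.
With that fixed, Wade's statement is true, so Wade is a truth-teller.

Jonas: liar, Wade: truth-teller, Ravi: truth-teller, Ines: truth-teller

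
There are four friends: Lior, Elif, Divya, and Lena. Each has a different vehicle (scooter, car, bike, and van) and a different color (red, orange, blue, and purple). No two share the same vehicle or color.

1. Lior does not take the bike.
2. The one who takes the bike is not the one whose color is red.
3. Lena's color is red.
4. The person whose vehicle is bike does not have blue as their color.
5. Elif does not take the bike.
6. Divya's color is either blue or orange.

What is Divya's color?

orange

With clues 1–3, red is impossible for Divya's color.
With clues 1–5, blue is impossible for Divya's color.
With clues 1–6, purple is impossible for Divya's color.
That leaves orange.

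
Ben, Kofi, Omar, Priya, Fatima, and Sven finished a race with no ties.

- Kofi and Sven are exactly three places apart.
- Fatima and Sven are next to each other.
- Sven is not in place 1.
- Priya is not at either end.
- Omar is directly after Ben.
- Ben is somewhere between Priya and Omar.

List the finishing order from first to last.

Kofi, Priya, Fatima, Sven, Ben, Omar

From clues 1–3: Kofi is in {1,2,3,5,6}.
From clues 1–4: Priya is in {2,3,4,5}.
From clues 1–5: Ben is in {1,5}.
From clues 1–6: Kofi → place 1, Priya → place 2, Fatima → place 3, Sven → place 4, Ben → place 5, Omar → place 6.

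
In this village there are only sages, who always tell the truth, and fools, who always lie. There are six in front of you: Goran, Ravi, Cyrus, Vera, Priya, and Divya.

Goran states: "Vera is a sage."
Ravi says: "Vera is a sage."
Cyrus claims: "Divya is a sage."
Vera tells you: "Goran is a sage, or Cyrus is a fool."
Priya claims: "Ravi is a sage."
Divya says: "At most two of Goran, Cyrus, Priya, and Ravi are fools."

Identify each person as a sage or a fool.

Consider Goran. Suppose Goran is a fool.
Then no assignment of the remaining roles makes every statement match its speaker's type — contradiction.
So Goran is a sage.
With that fixed, Vera's statement is true, so Vera is a sage.
With that fixed, Ravi's statement is true, so Ravi is a sage.
With that fixed, Priya's statement is true, so Priya is a sage.
With that fixed, Divya's statement is true, so Divya is a sage.
With that fixed, Cyrus's statement is true, so Cyrus is a sage.

Goran: sage, Ravi: sage, Cyrus: sage, Vera: sage, Priya: sage, Divya: sage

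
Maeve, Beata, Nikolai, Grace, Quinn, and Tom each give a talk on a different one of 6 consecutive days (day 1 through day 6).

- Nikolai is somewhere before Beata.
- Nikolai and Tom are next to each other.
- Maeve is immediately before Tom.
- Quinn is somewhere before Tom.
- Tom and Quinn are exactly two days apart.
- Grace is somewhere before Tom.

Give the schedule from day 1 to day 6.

From clue 1: Beata is in {2,3,4,5,6}.
From clues 1–2: Beata is in {3,4,5,6}.
From clues 1–3: Maeve is in {1,2,3}.
From clues 1–4: Maeve is in {2,3}.
From clues 1–6: Grace → day 1, Quinn → day 2, Maeve → day 3, Tom → day 4, Nikolai → day 5, Beata → day 6.

Grace, Quinn, Maeve, Tom, Nikolai, Beata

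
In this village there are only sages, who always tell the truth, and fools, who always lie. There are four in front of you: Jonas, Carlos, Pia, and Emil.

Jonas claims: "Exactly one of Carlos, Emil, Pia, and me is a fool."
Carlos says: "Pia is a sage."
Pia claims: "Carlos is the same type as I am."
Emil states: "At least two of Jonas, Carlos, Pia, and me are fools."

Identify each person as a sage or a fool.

Jonas: sage, Carlos: sage, Pia: sage, Emil: fool

Consider Jonas. Suppose Jonas is a fool.
Then no assignment of the remaining roles makes every statement match its speaker's type — contradiction.
So Jonas is a sage.
Consider Carlos. Suppose Carlos is a fool.
Then whichever role Pia has, Pia's statement has the wrong truth value — contradiction.
So Carlos is a sage.
Consider Pia. Suppose Pia is a fool.
Then Carlos's statement comes out false, contradicting Carlos being a sage.
So Pia is a sage.
With that fixed, Emil's statement is false, so Emil is a fool.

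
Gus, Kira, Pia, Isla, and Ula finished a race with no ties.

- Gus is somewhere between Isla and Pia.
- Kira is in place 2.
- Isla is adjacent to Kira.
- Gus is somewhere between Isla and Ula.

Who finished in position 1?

Isla

With clue 1, Gus is ruled out for place 1.
With clues 1–2, Kira is ruled out for place 1.
With clues 1–3, Pia is ruled out for place 1.
With clues 1–4, Ula is ruled out for place 1.
So place 1 is Isla.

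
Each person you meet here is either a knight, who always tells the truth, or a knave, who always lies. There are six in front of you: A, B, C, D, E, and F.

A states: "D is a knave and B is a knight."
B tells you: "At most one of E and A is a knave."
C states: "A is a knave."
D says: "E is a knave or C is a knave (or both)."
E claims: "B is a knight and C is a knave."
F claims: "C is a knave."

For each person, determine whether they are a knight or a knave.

A: knave, B: knave, C: knight, D: knight, E: knave, F: knave

Consider A. Suppose A is a knight.
Then no assignment of the remaining roles makes every statement match its speaker's type — contradiction.
So A is a knave.
With that fixed, C's statement is true, so C is a knight.
With that fixed, E's statement is false, so E is a knave.
With that fixed, F's statement is false, so F is a knave.
With that fixed, B's statement is false, so B is a knave.
With that fixed, D's statement is true, so D is a knight.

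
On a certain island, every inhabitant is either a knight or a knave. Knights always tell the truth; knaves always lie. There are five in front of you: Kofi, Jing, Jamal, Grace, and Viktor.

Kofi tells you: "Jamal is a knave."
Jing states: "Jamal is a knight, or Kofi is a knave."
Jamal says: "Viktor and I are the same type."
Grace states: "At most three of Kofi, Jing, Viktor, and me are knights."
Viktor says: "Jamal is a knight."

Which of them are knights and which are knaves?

Consider Kofi. Suppose Kofi is a knight.
Then no assignment of the remaining roles makes every statement match its speaker's type — contradiction.
So Kofi is a knave.
With that fixed, Jing's statement is true, so Jing is a knight.
With that fixed, Grace's statement is true, so Grace is a knight.
Consider Jamal. Suppose Jamal is a knave.
Then Kofi's statement comes out true, contradicting Kofi being a knave.
So Jamal is a knight.
With that fixed, Viktor's statement is true, so Viktor is a knight.

Kofi: knave, Jing: knight, Jamal: knight, Grace: knight, Viktor: knight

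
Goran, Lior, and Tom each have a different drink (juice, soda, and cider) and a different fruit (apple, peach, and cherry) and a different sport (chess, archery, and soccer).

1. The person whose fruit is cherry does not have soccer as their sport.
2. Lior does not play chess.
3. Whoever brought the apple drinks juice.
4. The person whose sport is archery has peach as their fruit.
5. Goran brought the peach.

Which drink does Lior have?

With clues 1–5, cider and soda are impossible for Lior's drink.
That leaves juice.

juice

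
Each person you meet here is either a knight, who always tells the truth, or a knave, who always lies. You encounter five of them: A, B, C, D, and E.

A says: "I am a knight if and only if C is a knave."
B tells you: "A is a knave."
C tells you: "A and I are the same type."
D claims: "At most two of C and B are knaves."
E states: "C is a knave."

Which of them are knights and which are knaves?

Regardless of anyone's role, D's statement is true, so D is a knight.
Consider A. Suppose A is a knave.
Then whichever role C has, C's statement has the wrong truth value — contradiction.
So A is a knight.
With that fixed, B's statement is false, so B is a knave.
Consider C. Suppose C is a knight.
Then A's statement comes out false, contradicting A being a knight.
So C is a knave.
With that fixed, E's statement is true, so E is a knight.

A: knight, B: knave, C: knave, D: knight, E: knight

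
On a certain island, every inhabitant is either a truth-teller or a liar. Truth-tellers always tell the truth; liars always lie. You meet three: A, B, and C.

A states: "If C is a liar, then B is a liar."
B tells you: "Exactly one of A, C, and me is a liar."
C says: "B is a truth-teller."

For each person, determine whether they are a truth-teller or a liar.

A: truth-teller, B: liar, C: liar

Consider A. Suppose A is a liar.
Then no assignment of the remaining roles makes every statement match its speaker's type — contradiction.
So A is a truth-teller.
Consider B. Suppose B is a truth-teller.
Then no assignment of the remaining roles makes every statement match its speaker's type — contradiction.
So B is a liar.
With that fixed, C's statement is false, so C is a liar.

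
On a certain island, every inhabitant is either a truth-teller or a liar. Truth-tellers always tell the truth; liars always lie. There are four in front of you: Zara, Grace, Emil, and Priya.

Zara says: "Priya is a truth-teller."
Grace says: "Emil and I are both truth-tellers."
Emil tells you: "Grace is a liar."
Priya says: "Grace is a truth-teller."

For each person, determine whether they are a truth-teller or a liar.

Consider Zara. Suppose Zara is a truth-teller.
Then no assignment of the remaining roles makes every statement match its speaker's type — contradiction.
So Zara is a liar.
Consider Grace. Suppose Grace is a truth-teller.
Then no assignment of the remaining roles makes every statement match its speaker's type — contradiction.
So Grace is a liar.
With that fixed, Emil's statement is true, so Emil is a truth-teller.
With that fixed, Priya's statement is false, so Priya is a liar.

Zara: liar, Grace: liar, Emil: truth-teller, Priya: liar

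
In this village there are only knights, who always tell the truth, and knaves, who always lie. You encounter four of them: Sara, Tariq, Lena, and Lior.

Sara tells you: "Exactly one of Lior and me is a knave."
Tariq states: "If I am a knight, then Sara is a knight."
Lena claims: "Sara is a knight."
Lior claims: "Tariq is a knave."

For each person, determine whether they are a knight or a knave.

Consider Sara. Suppose Sara is a knave.
Then whichever role Tariq has, Tariq's statement has the wrong truth value — contradiction.
So Sara is a knight.
With that fixed, Tariq's statement is true, so Tariq is a knight.
With that fixed, Lena's statement is true, so Lena is a knight.
With that fixed, Lior's statement is false, so Lior is a knave.

Sara: knight, Tariq: knight, Lena: knight, Lior: knave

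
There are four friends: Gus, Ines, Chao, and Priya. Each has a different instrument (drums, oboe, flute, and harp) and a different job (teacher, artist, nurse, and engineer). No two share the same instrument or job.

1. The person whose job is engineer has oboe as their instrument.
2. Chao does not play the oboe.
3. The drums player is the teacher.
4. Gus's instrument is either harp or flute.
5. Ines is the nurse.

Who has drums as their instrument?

Chao

With clues 1–4, Gus is impossible for the one with instrument drums.
With clues 1–5, Ines and Priya are impossible for the one with instrument drums.
That leaves Chao.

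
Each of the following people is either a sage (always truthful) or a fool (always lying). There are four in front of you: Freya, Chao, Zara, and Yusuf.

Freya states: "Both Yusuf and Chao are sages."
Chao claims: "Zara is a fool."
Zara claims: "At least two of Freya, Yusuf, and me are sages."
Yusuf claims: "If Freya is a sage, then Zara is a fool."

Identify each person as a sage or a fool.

Freya: fool, Chao: fool, Zara: sage, Yusuf: sage

Consider Freya. Suppose Freya is a sage.
Then no assignment of the remaining roles makes every statement match its speaker's type — contradiction.
So Freya is a fool.
With that fixed, Yusuf's statement is true, so Yusuf is a sage.
Consider Chao. Suppose Chao is a sage.
Then Freya's statement comes out true, contradicting Freya being a fool.
So Chao is a fool.
Consider Zara. Suppose Zara is a fool.
Then Chao's statement comes out true, contradicting Chao being a fool.
So Zara is a sage.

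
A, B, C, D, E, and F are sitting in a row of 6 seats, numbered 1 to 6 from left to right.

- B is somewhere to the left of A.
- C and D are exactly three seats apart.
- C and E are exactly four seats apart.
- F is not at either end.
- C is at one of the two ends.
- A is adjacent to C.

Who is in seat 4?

With clues 1–3, C and E are ruled out for seat 4.
With clues 1–5, B is ruled out for seat 4.
With clues 1–6, A and D are ruled out for seat 4.
So seat 4 is F.

F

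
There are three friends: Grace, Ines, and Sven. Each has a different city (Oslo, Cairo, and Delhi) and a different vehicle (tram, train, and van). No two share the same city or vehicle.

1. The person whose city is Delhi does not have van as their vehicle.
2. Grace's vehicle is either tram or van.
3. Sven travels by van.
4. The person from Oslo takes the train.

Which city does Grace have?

Delhi

With clues 1–4, Cairo and Oslo are impossible for Grace's city.
That leaves Delhi.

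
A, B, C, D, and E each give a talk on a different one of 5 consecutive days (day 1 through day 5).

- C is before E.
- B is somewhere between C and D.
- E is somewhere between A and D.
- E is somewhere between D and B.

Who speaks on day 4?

E

With clues 1–3, A, C, and D are ruled out for day 4.
With clues 1–4, B is ruled out for day 4.
So day 4 is E.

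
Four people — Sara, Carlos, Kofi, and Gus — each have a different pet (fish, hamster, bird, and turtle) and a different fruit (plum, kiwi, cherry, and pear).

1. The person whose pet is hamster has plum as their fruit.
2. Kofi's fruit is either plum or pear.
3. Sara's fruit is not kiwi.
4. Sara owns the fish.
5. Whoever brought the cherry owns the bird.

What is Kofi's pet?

With clues 1–4, fish is impossible for Kofi's pet.
With clues 1–5, bird and turtle are impossible for Kofi's pet.
That leaves hamster.

hamster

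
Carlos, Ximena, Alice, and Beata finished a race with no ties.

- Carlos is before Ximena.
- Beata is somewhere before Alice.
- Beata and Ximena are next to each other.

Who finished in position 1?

With clue 1, Ximena is ruled out for place 1.
With clues 1–2, Alice is ruled out for place 1.
With clues 1–3, Beata is ruled out for place 1.
So place 1 is Carlos.

Carlos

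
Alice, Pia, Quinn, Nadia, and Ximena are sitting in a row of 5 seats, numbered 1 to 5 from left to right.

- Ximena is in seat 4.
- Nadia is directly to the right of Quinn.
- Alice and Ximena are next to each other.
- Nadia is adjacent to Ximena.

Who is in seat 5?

Alice

With clue 1, Ximena is ruled out for seat 5.
With clues 1–2, Nadia and Quinn are ruled out for seat 5.
With clues 1–4, Pia is ruled out for seat 5.
So seat 5 is Alice.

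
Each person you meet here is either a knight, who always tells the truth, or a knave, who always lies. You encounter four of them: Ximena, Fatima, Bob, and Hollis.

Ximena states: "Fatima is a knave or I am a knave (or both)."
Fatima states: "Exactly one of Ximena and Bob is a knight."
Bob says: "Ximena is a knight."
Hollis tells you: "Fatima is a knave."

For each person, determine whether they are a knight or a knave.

Consider Ximena. Suppose Ximena is a knave.
Then Ximena's own statement would have to be false, but it can't be — contradiction.
So Ximena is a knight.
With that fixed, Bob's statement is true, so Bob is a knight.
With that fixed, Fatima's statement is false, so Fatima is a knave.
With that fixed, Hollis's statement is true, so Hollis is a knight.

Ximena: knight, Fatima: knave, Bob: knight, Hollis: knight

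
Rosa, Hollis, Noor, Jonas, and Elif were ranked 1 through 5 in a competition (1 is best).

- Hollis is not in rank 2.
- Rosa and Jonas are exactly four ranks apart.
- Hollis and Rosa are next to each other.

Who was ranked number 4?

With clues 1–2, Jonas and Rosa are ruled out for rank 4.
With clues 1–3, Elif and Noor are ruled out for rank 4.
So rank 4 is Hollis.

Hollis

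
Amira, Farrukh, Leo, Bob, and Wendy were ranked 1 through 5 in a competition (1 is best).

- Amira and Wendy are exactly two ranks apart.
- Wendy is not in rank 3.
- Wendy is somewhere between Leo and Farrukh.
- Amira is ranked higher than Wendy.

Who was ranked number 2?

Amira

With clues 1–3, Bob, Farrukh, and Leo are ruled out for rank 2.
With clues 1–4, Wendy is ruled out for rank 2.
So rank 2 is Amira.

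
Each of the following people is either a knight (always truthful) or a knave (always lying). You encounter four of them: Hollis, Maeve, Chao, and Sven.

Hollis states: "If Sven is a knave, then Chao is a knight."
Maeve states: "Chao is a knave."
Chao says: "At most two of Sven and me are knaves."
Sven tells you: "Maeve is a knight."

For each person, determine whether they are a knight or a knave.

Regardless of anyone's role, Chao's statement is true, so Chao is a knight.
With that fixed, Hollis's statement is true, so Hollis is a knight.
With that fixed, Maeve's statement is false, so Maeve is a knave.
With that fixed, Sven's statement is false, so Sven is a knave.

Hollis: knight, Maeve: knave, Chao: knight, Sven: knave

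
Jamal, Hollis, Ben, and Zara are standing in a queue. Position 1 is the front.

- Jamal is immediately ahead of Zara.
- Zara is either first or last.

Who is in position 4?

Zara

With clue 1, Jamal is ruled out for position 4.
With clues 1–2, Ben and Hollis are ruled out for position 4.
So position 4 is Zara.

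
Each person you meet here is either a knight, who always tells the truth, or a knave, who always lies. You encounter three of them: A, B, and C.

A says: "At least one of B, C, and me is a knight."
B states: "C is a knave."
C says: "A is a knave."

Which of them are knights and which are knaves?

A: knight, B: knight, C: knave

Consider A. Suppose A is a knave.
Then no assignment of the remaining roles makes every statement match its speaker's type — contradiction.
So A is a knight.
With that fixed, C's statement is false, so C is a knave.
With that fixed, B's statement is true, so B is a knight.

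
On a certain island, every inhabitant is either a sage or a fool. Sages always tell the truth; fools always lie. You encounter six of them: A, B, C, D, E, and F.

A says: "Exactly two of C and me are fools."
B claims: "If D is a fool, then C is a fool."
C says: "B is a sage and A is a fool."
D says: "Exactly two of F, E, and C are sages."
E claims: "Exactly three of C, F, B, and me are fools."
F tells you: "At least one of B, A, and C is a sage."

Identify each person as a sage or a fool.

A: fool, B: sage, C: sage, D: sage, E: fool, F: sage

Consider A. Suppose A is a sage.
Then A's own statement would have to be true, but it can't be — contradiction.
So A is a fool.
Consider B. Suppose B is a fool.
Then no assignment of the remaining roles makes every statement match its speaker's type — contradiction.
So B is a sage.
With that fixed, C's statement is true, so C is a sage.
With that fixed, E's statement is false, so E is a fool.
With that fixed, F's statement is true, so F is a sage.
With that fixed, D's statement is true, so D is a sage.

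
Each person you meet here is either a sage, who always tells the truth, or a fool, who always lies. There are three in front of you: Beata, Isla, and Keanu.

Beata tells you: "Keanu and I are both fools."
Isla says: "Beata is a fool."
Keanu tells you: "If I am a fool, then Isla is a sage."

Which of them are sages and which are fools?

Beata: fool, Isla: sage, Keanu: sage

Consider Beata. Suppose Beata is a sage.
Then Beata's own statement would have to be true, but it can't be — contradiction.
So Beata is a fool.
With that fixed, Isla's statement is true, so Isla is a sage.
With that fixed, Keanu's statement is true, so Keanu is a sage.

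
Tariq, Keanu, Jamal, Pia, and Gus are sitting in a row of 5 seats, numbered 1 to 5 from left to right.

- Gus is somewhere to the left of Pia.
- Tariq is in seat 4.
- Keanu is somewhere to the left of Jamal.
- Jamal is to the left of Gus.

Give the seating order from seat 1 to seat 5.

From clue 1: Pia is in {2,3,4,5}.
From clues 1–2: Tariq → seat 4.
From clues 1–3: Keanu is in {1,2,3}.
From clues 1–4: Keanu → seat 1, Jamal → seat 2, Gus → seat 3, Pia → seat 5.

Keanu, Jamal, Gus, Tariq, Pia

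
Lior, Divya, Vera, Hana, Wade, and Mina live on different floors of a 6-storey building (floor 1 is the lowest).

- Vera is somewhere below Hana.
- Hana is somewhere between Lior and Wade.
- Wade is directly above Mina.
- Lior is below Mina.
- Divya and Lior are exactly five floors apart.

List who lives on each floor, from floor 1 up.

From clue 1: Vera is in {1,2,3,4,5}.
From clues 1–2: Hana is in {3,4,5}.
From clues 1–4: Hana is in {3,4}.
From clues 1–5: Lior → floor 1, Vera → floor 2, Hana → floor 3, Mina → floor 4, Wade → floor 5, Divya → floor 6.

Lior, Vera, Hana, Mina, Wade, Divya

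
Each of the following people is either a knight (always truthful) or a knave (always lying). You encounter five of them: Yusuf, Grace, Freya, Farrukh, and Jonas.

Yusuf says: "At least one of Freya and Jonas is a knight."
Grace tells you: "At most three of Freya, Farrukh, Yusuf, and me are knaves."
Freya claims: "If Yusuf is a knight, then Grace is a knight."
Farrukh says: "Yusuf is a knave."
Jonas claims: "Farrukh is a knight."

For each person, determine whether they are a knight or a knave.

Yusuf: knight, Grace: knight, Freya: knight, Farrukh: knave, Jonas: knave

Consider Yusuf. Suppose Yusuf is a knave.
Then no assignment of the remaining roles makes every statement match its speaker's type — contradiction.
So Yusuf is a knight.
With that fixed, Grace's statement is true, so Grace is a knight.
With that fixed, Freya's statement is true, so Freya is a knight.
With that fixed, Farrukh's statement is false, so Farrukh is a knave.
With that fixed, Jonas's statement is false, so Jonas is a knave.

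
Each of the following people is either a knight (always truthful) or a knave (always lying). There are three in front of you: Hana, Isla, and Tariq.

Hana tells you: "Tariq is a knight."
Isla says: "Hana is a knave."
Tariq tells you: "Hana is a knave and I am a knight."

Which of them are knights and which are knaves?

Consider Hana. Suppose Hana is a knight.
Then no assignment of the remaining roles makes every statement match its speaker's type — contradiction.
So Hana is a knave.
With that fixed, Isla's statement is true, so Isla is a knight.
Consider Tariq. Suppose Tariq is a knight.
Then Hana's statement comes out true, contradicting Hana being a knave.
So Tariq is a knave.

Hana: knave, Isla: knight, Tariq: knave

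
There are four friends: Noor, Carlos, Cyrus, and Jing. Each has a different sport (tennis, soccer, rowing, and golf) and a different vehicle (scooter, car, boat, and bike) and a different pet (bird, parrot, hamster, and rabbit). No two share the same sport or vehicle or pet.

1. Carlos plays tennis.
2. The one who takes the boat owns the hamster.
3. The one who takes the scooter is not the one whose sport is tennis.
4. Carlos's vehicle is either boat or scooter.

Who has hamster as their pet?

Carlos

With clues 1–4, Cyrus, Jing, and Noor are impossible for the one with pet hamster.
That leaves Carlos.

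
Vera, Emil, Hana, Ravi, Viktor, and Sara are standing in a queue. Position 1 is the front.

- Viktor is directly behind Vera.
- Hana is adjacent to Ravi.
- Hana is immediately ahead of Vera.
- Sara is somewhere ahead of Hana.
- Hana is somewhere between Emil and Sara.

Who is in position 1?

With clue 1, Viktor is ruled out for position 1.
With clues 1–3, Hana and Vera are ruled out for position 1.
With clues 1–4, Ravi is ruled out for position 1.
With clues 1–5, Emil is ruled out for position 1.
So position 1 is Sara.

Sara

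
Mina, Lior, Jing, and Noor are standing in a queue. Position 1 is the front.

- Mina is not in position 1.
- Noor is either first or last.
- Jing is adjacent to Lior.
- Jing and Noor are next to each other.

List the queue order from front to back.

From clue 1: Mina is in {2,3,4}.
From clues 1–2: Noor is in {1,4}.
From clues 1–4: Noor → position 1, Jing → position 2, Lior → position 3, Mina → position 4.

Noor, Jing, Lior, Mina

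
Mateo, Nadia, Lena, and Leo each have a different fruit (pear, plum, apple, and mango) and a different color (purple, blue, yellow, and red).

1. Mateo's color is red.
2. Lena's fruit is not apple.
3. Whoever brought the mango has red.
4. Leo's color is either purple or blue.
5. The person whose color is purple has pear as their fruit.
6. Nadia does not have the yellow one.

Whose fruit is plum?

Lena

With clues 1–3, Mateo is impossible for the one with fruit plum.
With clues 1–6, Leo and Nadia are impossible for the one with fruit plum.
That leaves Lena.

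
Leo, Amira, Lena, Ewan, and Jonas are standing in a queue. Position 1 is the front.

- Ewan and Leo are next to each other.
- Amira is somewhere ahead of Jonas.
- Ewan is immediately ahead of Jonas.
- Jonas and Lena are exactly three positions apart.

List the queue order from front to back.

Amira, Lena, Leo, Ewan, Jonas

From clues 1–2: Amira is in {1,2,3,4}.
From clues 1–3: Leo is in {2,3}.
From clues 1–4: Amira → position 1, Lena → position 2, Leo → position 3, Ewan → position 4, Jonas → position 5.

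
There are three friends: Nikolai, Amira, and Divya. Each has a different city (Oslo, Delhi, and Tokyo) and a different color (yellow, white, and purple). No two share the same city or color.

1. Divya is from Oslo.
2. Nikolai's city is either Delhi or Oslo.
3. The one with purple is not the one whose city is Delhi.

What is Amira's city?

Clue 1 rules out Oslo for Amira's city.
With clues 1–2, Delhi is impossible for Amira's city.
That leaves Tokyo.

Tokyo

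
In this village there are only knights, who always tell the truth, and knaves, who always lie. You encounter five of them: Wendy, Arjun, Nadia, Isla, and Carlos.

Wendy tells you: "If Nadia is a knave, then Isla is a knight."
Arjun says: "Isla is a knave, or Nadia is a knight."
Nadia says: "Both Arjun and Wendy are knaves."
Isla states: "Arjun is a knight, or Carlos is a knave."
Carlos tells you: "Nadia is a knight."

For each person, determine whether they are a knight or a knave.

Consider Wendy. Suppose Wendy is a knave.
Then no assignment of the remaining roles makes every statement match its speaker's type — contradiction.
So Wendy is a knight.
With that fixed, Nadia's statement is false, so Nadia is a knave.
With that fixed, Carlos's statement is false, so Carlos is a knave.
With that fixed, Isla's statement is true, so Isla is a knight.
With that fixed, Arjun's statement is false, so Arjun is a knave.

Wendy: knight, Arjun: knave, Nadia: knave, Isla: knight, Carlos: knave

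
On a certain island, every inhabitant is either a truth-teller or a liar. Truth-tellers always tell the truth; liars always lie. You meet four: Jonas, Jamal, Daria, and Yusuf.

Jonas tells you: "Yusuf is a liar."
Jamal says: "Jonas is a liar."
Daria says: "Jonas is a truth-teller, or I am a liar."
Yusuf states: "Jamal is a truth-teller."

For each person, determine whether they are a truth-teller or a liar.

Consider Jonas. Suppose Jonas is a liar.
Then whichever role Daria has, Daria's statement has the wrong truth value — contradiction.
So Jonas is a truth-teller.
With that fixed, Jamal's statement is false, so Jamal is a liar.
With that fixed, Daria's statement is true, so Daria is a truth-teller.
With that fixed, Yusuf's statement is false, so Yusuf is a liar.

Jonas: truth-teller, Jamal: liar, Daria: truth-teller, Yusuf: liar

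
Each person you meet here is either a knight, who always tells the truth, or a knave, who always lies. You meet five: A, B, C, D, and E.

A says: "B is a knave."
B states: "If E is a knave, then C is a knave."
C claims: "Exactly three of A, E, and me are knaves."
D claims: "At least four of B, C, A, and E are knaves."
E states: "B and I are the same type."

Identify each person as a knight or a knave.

Consider A. Suppose A is a knight.
Then no assignment of the remaining roles makes every statement match its speaker's type — contradiction.
So A is a knave.
Consider B. Suppose B is a knave.
Then A's statement comes out true, contradicting A being a knave.
So B is a knight.
With that fixed, D's statement is false, so D is a knave.
Consider C. Suppose C is a knight.
Then C's own statement would have to be true, but it can't be — contradiction.
So C is a knave.
Consider E. Suppose E is a knave.
Then C's statement comes out true, contradicting C being a knave.
So E is a knight.

A: knave, B: knight, C: knave, D: knave, E: knight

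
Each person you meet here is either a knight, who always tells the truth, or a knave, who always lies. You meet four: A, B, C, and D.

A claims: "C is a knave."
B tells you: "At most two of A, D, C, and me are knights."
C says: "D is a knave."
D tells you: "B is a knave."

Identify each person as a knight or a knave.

Consider A. Suppose A is a knight.
Then no assignment of the remaining roles makes every statement match its speaker's type — contradiction.
So A is a knave.
Consider B. Suppose B is a knave.
Then B's own statement would have to be false, but it can't be — contradiction.
So B is a knight.
With that fixed, D's statement is false, so D is a knave.
With that fixed, C's statement is true, so C is a knight.

A: knave, B: knight, C: knight, D: knave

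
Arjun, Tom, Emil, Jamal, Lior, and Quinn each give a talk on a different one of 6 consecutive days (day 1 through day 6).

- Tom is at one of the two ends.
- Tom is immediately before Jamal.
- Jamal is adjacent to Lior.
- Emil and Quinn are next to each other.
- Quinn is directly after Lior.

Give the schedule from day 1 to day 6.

From clue 1: Tom is in {1,6}.
From clues 1–2: Tom → day 1, Jamal → day 2.
From clues 1–3: Lior → day 3.
From clues 1–4: Arjun is in {4,6}.
From clues 1–5: Quinn → day 4, Emil → day 5, Arjun → day 6.

Tom, Jamal, Lior, Quinn, Emil, Arjun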